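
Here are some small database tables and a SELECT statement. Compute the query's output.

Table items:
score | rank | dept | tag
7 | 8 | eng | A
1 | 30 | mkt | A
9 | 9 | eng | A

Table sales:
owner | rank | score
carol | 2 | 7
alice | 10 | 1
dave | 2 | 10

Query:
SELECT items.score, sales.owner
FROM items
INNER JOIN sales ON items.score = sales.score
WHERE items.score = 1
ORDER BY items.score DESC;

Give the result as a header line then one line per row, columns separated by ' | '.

== RESULT ==
items.score | sales.owner
1 | alice

Derivation:
After JOIN sales (2 rows):
items.score | items.rank | items.dept | items.tag | sales.owner | sales.rank | sales.score
7 | 8 | eng | A | carol | 2 | 7
1 | 30 | mkt | A | alice | 10 | 1
After WHERE (1 rows):
items.score | items.rank | items.dept | items.tag | sales.owner | sales.rank | sales.score
1 | 30 | mkt | A | alice | 10 | 1
After SELECT (1 rows):
items.score | sales.owner
1 | alice
After ORDER BY (1 rows):
items.score | sales.owner
1 | alice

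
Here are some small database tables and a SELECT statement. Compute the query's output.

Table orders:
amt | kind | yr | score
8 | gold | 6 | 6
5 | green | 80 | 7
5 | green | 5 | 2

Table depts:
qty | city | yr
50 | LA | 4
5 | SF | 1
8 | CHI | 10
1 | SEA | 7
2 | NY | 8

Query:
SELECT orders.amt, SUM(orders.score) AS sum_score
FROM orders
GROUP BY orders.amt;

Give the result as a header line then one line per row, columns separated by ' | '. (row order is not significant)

After GROUP BY (2 rows):
orders.amt | sum_score
8 | 6
5 | 9

== RESULT ==
orders.amt | sum_score
8 | 6
5 | 9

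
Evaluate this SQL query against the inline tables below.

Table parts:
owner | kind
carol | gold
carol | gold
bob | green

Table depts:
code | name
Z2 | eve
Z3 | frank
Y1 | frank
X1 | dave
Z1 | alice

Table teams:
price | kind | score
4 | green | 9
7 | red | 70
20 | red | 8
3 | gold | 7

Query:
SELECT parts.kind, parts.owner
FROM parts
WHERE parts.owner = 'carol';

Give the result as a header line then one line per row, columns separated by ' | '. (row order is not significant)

After WHERE (2 rows):
parts.owner | parts.kind
carol | gold
carol | gold
After SELECT (2 rows):
parts.kind | parts.owner
gold | carol
gold | carol

== RESULT ==
parts.kind | parts.owner
gold | carol
gold | carol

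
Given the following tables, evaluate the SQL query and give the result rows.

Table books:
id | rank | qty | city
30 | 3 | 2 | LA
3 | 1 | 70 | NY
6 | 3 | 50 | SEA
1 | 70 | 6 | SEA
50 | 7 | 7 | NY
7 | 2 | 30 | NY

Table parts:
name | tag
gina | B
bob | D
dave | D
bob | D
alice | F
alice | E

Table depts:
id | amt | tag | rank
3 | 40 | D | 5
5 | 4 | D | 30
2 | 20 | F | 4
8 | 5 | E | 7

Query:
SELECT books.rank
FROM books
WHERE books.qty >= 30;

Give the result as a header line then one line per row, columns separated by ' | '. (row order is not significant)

After WHERE (3 rows):
books.id | books.rank | books.qty | books.city
3 | 1 | 70 | NY
6 | 3 | 50 | SEA
7 | 2 | 30 | NY
After SELECT (3 rows):
books.rank
1
3
2

== RESULT ==
books.rank
1
3
2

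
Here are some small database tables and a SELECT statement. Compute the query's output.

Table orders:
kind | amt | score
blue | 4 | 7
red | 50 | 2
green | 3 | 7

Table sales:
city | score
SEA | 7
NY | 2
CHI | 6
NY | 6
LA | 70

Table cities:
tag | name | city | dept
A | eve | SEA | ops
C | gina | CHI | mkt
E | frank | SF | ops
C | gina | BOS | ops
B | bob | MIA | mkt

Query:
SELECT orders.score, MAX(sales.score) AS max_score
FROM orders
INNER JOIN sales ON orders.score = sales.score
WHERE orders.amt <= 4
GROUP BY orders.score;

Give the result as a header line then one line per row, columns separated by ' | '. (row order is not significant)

== RESULT ==
orders.score | max_score
7 | 7

Derivation:
After JOIN sales (3 rows):
orders.kind | orders.amt | orders.score | sales.city | sales.score
blue | 4 | 7 | SEA | 7
red | 50 | 2 | NY | 2
green | 3 | 7 | SEA | 7
After WHERE (2 rows):
orders.kind | orders.amt | orders.score | sales.city | sales.score
blue | 4 | 7 | SEA | 7
green | 3 | 7 | SEA | 7
After GROUP BY (1 rows):
orders.score | max_score
7 | 7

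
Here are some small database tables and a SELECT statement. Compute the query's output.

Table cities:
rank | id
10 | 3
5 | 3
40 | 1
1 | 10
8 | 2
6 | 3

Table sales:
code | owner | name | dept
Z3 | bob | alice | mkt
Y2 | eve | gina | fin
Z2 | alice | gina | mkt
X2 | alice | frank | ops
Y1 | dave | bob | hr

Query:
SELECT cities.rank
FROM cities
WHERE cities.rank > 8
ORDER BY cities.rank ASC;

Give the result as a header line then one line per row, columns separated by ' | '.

== RESULT ==
cities.rank
10
40

Derivation:
After WHERE (2 rows):
cities.rank | cities.id
10 | 3
40 | 1
After SELECT (2 rows):
cities.rank
10
40
After ORDER BY (2 rows):
cities.rank
10
40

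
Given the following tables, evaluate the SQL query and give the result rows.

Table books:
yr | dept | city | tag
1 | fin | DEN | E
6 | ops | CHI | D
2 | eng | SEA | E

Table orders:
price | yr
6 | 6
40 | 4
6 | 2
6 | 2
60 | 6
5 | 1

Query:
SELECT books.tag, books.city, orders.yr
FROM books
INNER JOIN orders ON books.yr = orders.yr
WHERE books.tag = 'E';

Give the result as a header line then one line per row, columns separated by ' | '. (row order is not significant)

== RESULT ==
books.tag | books.city | orders.yr
E | DEN | 1
E | SEA | 2
E | SEA | 2

Derivation:
After JOIN orders (5 rows):
books.yr | books.dept | books.city | books.tag | orders.price | orders.yr
1 | fin | DEN | E | 5 | 1
6 | ops | CHI | D | 6 | 6
6 | ops | CHI | D | 60 | 6
2 | eng | SEA | E | 6 | 2
2 | eng | SEA | E | 6 | 2
After WHERE (3 rows):
books.yr | books.dept | books.city | books.tag | orders.price | orders.yr
1 | fin | DEN | E | 5 | 1
2 | eng | SEA | E | 6 | 2
2 | eng | SEA | E | 6 | 2
After SELECT (3 rows):
books.tag | books.city | orders.yr
E | DEN | 1
E | SEA | 2
E | SEA | 2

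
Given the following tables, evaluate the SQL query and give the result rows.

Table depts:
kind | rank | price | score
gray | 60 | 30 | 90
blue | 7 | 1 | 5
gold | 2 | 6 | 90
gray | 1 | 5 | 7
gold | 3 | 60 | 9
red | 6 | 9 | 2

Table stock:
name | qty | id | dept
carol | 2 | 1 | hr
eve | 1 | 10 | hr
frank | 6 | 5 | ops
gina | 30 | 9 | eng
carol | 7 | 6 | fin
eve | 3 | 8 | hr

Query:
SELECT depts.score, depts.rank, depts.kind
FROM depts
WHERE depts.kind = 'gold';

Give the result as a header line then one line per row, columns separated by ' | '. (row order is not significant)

After WHERE (2 rows):
depts.kind | depts.rank | depts.price | depts.score
gold | 2 | 6 | 90
gold | 3 | 60 | 9
After SELECT (2 rows):
depts.score | depts.rank | depts.kind
90 | 2 | gold
9 | 3 | gold

== RESULT ==
depts.score | depts.rank | depts.kind
90 | 2 | gold
9 | 3 | gold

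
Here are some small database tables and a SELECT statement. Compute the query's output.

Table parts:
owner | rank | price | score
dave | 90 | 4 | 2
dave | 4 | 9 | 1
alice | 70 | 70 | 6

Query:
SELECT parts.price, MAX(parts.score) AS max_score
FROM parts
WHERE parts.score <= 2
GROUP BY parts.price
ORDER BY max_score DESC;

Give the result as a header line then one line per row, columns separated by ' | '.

After WHERE (2 rows):
parts.owner | parts.rank | parts.price | parts.score
dave | 90 | 4 | 2
dave | 4 | 9 | 1
After GROUP BY (2 rows):
parts.price | max_score
4 | 2
9 | 1
After ORDER BY (2 rows):
parts.price | max_score
4 | 2
9 | 1

== RESULT ==
parts.price | max_score
4 | 2
9 | 1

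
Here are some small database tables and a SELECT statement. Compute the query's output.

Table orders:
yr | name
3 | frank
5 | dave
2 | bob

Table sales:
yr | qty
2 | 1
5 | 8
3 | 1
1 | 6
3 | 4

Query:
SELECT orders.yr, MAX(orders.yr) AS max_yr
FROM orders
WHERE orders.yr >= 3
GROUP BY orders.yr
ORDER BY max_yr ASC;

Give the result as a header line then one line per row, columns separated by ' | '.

After WHERE (2 rows):
orders.yr | orders.name
3 | frank
5 | dave
After GROUP BY (2 rows):
orders.yr | max_yr
3 | 3
5 | 5
After ORDER BY (2 rows):
orders.yr | max_yr
3 | 3
5 | 5

== RESULT ==
orders.yr | max_yr
3 | 3
5 | 5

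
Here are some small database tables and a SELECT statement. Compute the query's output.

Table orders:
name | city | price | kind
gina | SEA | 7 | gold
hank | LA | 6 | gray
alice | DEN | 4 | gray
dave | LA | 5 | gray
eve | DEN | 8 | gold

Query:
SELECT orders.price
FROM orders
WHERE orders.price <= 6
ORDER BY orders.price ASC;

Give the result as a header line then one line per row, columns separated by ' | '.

After WHERE (3 rows):
orders.name | orders.city | orders.price | orders.kind
hank | LA | 6 | gray
alice | DEN | 4 | gray
dave | LA | 5 | gray
After SELECT (3 rows):
orders.price
6
4
5
After ORDER BY (3 rows):
orders.price
4
5
6

== RESULT ==
orders.price
4
5
6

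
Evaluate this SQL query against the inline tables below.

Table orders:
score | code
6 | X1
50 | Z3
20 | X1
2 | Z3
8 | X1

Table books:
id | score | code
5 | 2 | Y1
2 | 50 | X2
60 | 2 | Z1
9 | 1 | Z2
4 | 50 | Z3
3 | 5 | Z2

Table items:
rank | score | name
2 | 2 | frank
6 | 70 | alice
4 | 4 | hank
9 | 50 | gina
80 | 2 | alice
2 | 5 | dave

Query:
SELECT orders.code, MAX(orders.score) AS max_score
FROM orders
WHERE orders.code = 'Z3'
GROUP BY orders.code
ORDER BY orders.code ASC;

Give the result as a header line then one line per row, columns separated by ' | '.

== RESULT ==
orders.code | max_score
Z3 | 50

Derivation:
After WHERE (2 rows):
orders.score | orders.code
50 | Z3
2 | Z3
After GROUP BY (1 rows):
orders.code | max_score
Z3 | 50
After ORDER BY (1 rows):
orders.code | max_score
Z3 | 50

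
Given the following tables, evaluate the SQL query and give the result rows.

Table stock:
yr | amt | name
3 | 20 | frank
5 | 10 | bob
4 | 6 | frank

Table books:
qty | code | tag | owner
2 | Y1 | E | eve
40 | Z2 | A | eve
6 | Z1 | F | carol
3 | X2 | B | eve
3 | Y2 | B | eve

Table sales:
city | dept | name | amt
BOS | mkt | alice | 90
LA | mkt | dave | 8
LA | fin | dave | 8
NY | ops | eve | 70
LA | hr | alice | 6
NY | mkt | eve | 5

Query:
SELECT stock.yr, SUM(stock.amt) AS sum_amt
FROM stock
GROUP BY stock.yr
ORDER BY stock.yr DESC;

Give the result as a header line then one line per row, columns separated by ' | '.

== RESULT ==
stock.yr | sum_amt
5 | 10
4 | 6
3 | 20

Derivation:
After GROUP BY (3 rows):
stock.yr | sum_amt
3 | 20
5 | 10
4 | 6
After ORDER BY (3 rows):
stock.yr | sum_amt
5 | 10
4 | 6
3 | 20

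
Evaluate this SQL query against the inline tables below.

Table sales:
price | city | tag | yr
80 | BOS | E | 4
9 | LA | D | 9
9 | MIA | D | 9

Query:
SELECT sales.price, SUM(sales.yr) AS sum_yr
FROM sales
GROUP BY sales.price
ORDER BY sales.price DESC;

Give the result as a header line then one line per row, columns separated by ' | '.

== RESULT ==
sales.price | sum_yr
80 | 4
9 | 18

Derivation:
After GROUP BY (2 rows):
sales.price | sum_yr
80 | 4
9 | 18
After ORDER BY (2 rows):
sales.price | sum_yr
80 | 4
9 | 18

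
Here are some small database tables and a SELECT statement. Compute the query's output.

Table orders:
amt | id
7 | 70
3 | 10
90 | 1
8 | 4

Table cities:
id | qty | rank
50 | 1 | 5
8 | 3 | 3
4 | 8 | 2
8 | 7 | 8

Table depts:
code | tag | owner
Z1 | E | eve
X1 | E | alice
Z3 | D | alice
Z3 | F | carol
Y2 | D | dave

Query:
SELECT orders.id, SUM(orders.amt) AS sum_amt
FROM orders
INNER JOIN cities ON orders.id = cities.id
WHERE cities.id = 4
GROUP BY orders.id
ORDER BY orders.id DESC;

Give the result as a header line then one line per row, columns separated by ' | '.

After JOIN cities (1 rows):
orders.amt | orders.id | cities.id | cities.qty | cities.rank
8 | 4 | 4 | 8 | 2
After WHERE (1 rows):
orders.amt | orders.id | cities.id | cities.qty | cities.rank
8 | 4 | 4 | 8 | 2
After GROUP BY (1 rows):
orders.id | sum_amt
4 | 8
After ORDER BY (1 rows):
orders.id | sum_amt
4 | 8

== RESULT ==
orders.id | sum_amt
4 | 8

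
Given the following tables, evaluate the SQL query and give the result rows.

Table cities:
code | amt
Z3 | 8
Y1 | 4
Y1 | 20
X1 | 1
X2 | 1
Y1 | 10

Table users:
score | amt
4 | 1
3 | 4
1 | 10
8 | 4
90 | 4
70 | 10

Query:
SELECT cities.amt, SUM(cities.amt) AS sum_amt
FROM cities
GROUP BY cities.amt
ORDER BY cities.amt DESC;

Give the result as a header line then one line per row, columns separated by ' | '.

== RESULT ==
cities.amt | sum_amt
20 | 20
10 | 10
8 | 8
4 | 4
1 | 2

Derivation:
After GROUP BY (5 rows):
cities.amt | sum_amt
8 | 8
4 | 4
20 | 20
1 | 2
10 | 10
After ORDER BY (5 rows):
cities.amt | sum_amt
20 | 20
10 | 10
8 | 8
4 | 4
1 | 2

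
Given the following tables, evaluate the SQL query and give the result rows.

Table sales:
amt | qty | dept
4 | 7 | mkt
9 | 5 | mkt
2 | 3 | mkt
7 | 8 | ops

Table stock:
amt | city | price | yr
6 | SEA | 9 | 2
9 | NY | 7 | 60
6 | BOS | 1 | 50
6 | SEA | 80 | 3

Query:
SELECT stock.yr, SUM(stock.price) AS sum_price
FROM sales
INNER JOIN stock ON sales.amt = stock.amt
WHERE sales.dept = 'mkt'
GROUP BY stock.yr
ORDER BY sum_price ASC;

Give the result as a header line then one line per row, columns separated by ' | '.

After JOIN stock (1 rows):
sales.amt | sales.qty | sales.dept | stock.amt | stock.city | stock.price | stock.yr
9 | 5 | mkt | 9 | NY | 7 | 60
After WHERE (1 rows):
sales.amt | sales.qty | sales.dept | stock.amt | stock.city | stock.price | stock.yr
9 | 5 | mkt | 9 | NY | 7 | 60
After GROUP BY (1 rows):
stock.yr | sum_price
60 | 7
After ORDER BY (1 rows):
stock.yr | sum_price
60 | 7

== RESULT ==
stock.yr | sum_price
60 | 7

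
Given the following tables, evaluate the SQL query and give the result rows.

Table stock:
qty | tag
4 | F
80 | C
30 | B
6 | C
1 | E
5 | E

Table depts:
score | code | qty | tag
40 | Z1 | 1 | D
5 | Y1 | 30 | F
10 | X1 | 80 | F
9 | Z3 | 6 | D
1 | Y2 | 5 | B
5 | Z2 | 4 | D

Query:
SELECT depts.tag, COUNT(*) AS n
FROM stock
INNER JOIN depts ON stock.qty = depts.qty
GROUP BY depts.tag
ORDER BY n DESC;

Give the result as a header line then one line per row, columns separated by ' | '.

== RESULT ==
depts.tag | n
D | 3
F | 2
B | 1

Derivation:
After JOIN depts (6 rows):
stock.qty | stock.tag | depts.score | depts.code | depts.qty | depts.tag
4 | F | 5 | Z2 | 4 | D
80 | C | 10 | X1 | 80 | F
30 | B | 5 | Y1 | 30 | F
6 | C | 9 | Z3 | 6 | D
1 | E | 40 | Z1 | 1 | D
5 | E | 1 | Y2 | 5 | B
After GROUP BY (3 rows):
depts.tag | n
D | 3
F | 2
B | 1
After ORDER BY (3 rows):
depts.tag | n
D | 3
F | 2
B | 1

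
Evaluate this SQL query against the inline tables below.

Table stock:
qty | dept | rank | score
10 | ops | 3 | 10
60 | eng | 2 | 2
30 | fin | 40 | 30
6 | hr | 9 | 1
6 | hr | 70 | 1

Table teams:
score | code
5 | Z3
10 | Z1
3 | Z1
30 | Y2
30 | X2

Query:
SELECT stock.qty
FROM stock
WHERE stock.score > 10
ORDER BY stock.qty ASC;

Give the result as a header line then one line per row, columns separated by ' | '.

After WHERE (1 rows):
stock.qty | stock.dept | stock.rank | stock.score
30 | fin | 40 | 30
After SELECT (1 rows):
stock.qty
30
After ORDER BY (1 rows):
stock.qty
30

== RESULT ==
stock.qty
30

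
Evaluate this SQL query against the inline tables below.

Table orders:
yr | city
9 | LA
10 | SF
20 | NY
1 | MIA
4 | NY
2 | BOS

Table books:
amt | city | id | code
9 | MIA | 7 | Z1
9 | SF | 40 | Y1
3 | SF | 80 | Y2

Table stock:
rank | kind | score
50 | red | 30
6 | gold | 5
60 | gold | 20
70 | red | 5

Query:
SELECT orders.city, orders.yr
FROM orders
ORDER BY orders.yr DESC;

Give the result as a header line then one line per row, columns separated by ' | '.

After SELECT (6 rows):
orders.city | orders.yr
LA | 9
SF | 10
NY | 20
MIA | 1
NY | 4
BOS | 2
After ORDER BY (6 rows):
orders.city | orders.yr
NY | 20
SF | 10
LA | 9
NY | 4
BOS | 2
MIA | 1

== RESULT ==
orders.city | orders.yr
NY | 20
SF | 10
LA | 9
NY | 4
BOS | 2
MIA | 1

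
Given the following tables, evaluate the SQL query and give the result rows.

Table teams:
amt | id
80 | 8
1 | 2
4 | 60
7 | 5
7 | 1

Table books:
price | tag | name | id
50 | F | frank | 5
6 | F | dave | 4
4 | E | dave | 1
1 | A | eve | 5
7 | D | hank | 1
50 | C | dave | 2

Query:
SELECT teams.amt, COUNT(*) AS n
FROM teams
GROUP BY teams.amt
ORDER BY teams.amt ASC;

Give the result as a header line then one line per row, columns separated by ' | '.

== RESULT ==
teams.amt | n
1 | 1
4 | 1
7 | 2
80 | 1

Derivation:
After GROUP BY (4 rows):
teams.amt | n
80 | 1
1 | 1
4 | 1
7 | 2
After ORDER BY (4 rows):
teams.amt | n
1 | 1
4 | 1
7 | 2
80 | 1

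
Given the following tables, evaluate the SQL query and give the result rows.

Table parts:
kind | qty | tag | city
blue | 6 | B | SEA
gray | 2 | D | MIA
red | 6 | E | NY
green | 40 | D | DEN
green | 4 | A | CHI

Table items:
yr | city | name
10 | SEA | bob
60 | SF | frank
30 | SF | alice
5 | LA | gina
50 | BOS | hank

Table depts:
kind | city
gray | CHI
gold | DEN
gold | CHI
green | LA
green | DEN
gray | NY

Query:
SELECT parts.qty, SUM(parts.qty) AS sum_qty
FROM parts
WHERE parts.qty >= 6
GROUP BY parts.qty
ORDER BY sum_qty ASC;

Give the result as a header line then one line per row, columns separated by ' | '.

== RESULT ==
parts.qty | sum_qty
6 | 12
40 | 40

Derivation:
After WHERE (3 rows):
parts.kind | parts.qty | parts.tag | parts.city
blue | 6 | B | SEA
red | 6 | E | NY
green | 40 | D | DEN
After GROUP BY (2 rows):
parts.qty | sum_qty
6 | 12
40 | 40
After ORDER BY (2 rows):
parts.qty | sum_qty
6 | 12
40 | 40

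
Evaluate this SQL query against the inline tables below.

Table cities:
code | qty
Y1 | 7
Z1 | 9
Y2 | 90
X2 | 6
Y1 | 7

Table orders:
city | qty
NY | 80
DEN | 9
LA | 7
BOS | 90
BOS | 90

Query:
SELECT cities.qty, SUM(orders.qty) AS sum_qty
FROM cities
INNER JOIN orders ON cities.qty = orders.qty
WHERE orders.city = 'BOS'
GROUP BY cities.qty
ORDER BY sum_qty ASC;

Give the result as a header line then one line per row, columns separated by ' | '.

== RESULT ==
cities.qty | sum_qty
90 | 180

Derivation:
After JOIN orders (5 rows):
cities.code | cities.qty | orders.city | orders.qty
Y1 | 7 | LA | 7
Z1 | 9 | DEN | 9
Y2 | 90 | BOS | 90
Y2 | 90 | BOS | 90
Y1 | 7 | LA | 7
After WHERE (2 rows):
cities.code | cities.qty | orders.city | orders.qty
Y2 | 90 | BOS | 90
Y2 | 90 | BOS | 90
After GROUP BY (1 rows):
cities.qty | sum_qty
90 | 180
After ORDER BY (1 rows):
cities.qty | sum_qty
90 | 180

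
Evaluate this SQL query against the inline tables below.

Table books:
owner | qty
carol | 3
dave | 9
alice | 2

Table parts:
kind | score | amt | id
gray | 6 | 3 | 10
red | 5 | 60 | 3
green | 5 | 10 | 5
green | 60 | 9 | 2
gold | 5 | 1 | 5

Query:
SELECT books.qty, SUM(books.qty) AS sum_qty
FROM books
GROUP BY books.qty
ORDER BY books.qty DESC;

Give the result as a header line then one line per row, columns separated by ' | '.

After GROUP BY (3 rows):
books.qty | sum_qty
3 | 3
9 | 9
2 | 2
After ORDER BY (3 rows):
books.qty | sum_qty
9 | 9
3 | 3
2 | 2

== RESULT ==
books.qty | sum_qty
9 | 9
3 | 3
2 | 2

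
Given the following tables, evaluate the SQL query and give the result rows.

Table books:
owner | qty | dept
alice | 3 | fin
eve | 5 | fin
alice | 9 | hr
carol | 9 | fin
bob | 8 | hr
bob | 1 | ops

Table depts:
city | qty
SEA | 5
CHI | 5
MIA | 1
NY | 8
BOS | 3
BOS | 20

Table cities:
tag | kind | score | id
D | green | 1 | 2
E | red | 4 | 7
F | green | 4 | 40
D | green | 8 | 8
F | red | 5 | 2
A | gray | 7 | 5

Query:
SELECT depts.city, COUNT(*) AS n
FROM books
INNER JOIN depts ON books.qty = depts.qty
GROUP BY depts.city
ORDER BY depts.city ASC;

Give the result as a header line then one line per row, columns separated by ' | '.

After JOIN depts (5 rows):
books.owner | books.qty | books.dept | depts.city | depts.qty
alice | 3 | fin | BOS | 3
eve | 5 | fin | SEA | 5
eve | 5 | fin | CHI | 5
bob | 8 | hr | NY | 8
bob | 1 | ops | MIA | 1
After GROUP BY (5 rows):
depts.city | n
BOS | 1
SEA | 1
CHI | 1
NY | 1
MIA | 1
After ORDER BY (5 rows):
depts.city | n
BOS | 1
CHI | 1
MIA | 1
NY | 1
SEA | 1

== RESULT ==
depts.city | n
BOS | 1
CHI | 1
MIA | 1
NY | 1
SEA | 1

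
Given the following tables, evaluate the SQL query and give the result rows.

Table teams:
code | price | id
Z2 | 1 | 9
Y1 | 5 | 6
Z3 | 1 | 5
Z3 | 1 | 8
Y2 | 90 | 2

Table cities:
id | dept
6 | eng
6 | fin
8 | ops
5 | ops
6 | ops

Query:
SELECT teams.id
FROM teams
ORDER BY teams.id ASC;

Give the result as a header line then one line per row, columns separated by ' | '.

== RESULT ==
teams.id
2
5
6
8
9

Derivation:
After SELECT (5 rows):
teams.id
9
6
5
8
2
After ORDER BY (5 rows):
teams.id
2
5
6
8
9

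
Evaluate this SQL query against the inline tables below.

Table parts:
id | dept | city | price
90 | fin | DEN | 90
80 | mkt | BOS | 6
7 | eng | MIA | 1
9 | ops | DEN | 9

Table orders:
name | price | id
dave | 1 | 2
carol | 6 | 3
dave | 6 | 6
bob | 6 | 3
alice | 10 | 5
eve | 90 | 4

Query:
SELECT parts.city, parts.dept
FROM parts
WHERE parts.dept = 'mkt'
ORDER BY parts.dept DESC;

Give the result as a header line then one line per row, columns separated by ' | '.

== RESULT ==
parts.city | parts.dept
BOS | mkt

Derivation:
After WHERE (1 rows):
parts.id | parts.dept | parts.city | parts.price
80 | mkt | BOS | 6
After SELECT (1 rows):
parts.city | parts.dept
BOS | mkt
After ORDER BY (1 rows):
parts.city | parts.dept
BOS | mkt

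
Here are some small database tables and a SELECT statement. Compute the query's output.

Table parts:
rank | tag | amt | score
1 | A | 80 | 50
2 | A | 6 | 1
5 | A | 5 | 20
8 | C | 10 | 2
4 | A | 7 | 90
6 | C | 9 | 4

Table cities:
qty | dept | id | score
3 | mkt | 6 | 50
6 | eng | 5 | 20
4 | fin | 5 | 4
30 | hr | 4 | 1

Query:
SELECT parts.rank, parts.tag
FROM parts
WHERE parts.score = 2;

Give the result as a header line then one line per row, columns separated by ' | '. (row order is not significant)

== RESULT ==
parts.rank | parts.tag
8 | C

Derivation:
After WHERE (1 rows):
parts.rank | parts.tag | parts.amt | parts.score
8 | C | 10 | 2
After SELECT (1 rows):
parts.rank | parts.tag
8 | C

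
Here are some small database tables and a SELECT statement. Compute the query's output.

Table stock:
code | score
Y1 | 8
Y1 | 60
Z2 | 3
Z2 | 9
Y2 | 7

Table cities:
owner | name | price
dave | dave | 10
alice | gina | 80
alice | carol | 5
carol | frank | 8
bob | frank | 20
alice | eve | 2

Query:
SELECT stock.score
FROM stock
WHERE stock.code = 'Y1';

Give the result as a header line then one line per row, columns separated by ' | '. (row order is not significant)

== RESULT ==
stock.score
8
60

Derivation:
After WHERE (2 rows):
stock.code | stock.score
Y1 | 8
Y1 | 60
After SELECT (2 rows):
stock.score
8
60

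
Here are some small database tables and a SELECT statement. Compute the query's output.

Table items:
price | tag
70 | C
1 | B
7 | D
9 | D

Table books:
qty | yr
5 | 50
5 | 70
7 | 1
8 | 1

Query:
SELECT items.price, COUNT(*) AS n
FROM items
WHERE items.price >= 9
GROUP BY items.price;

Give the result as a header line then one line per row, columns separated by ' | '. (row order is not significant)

== RESULT ==
items.price | n
70 | 1
9 | 1

Derivation:
After WHERE (2 rows):
items.price | items.tag
70 | C
9 | D
After GROUP BY (2 rows):
items.price | n
70 | 1
9 | 1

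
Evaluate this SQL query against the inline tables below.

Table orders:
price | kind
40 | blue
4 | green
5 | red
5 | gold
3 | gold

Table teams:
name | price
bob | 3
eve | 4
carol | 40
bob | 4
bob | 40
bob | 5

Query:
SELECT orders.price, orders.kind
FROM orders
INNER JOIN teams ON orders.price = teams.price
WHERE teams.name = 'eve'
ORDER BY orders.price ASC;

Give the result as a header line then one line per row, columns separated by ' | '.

After JOIN teams (7 rows):
orders.price | orders.kind | teams.name | teams.price
40 | blue | carol | 40
40 | blue | bob | 40
4 | green | eve | 4
4 | green | bob | 4
5 | red | bob | 5
5 | gold | bob | 5
3 | gold | bob | 3
After WHERE (1 rows):
orders.price | orders.kind | teams.name | teams.price
4 | green | eve | 4
After SELECT (1 rows):
orders.price | orders.kind
4 | green
After ORDER BY (1 rows):
orders.price | orders.kind
4 | green

== RESULT ==
orders.price | orders.kind
4 | green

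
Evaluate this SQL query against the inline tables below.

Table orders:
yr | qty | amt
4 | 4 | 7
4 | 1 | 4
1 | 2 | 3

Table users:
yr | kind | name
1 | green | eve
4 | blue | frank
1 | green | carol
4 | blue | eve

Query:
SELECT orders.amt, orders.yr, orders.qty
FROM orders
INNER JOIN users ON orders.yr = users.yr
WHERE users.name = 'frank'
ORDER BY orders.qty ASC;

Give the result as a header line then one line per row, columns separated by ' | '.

== RESULT ==
orders.amt | orders.yr | orders.qty
4 | 4 | 1
7 | 4 | 4

Derivation:
After JOIN users (6 rows):
orders.yr | orders.qty | orders.amt | users.yr | users.kind | users.name
4 | 4 | 7 | 4 | blue | frank
4 | 4 | 7 | 4 | blue | eve
4 | 1 | 4 | 4 | blue | frank
4 | 1 | 4 | 4 | blue | eve
1 | 2 | 3 | 1 | green | eve
1 | 2 | 3 | 1 | green | carol
After WHERE (2 rows):
orders.yr | orders.qty | orders.amt | users.yr | users.kind | users.name
4 | 4 | 7 | 4 | blue | frank
4 | 1 | 4 | 4 | blue | frank
After SELECT (2 rows):
orders.amt | orders.yr | orders.qty
7 | 4 | 4
4 | 4 | 1
After ORDER BY (2 rows):
orders.amt | orders.yr | orders.qty
4 | 4 | 1
7 | 4 | 4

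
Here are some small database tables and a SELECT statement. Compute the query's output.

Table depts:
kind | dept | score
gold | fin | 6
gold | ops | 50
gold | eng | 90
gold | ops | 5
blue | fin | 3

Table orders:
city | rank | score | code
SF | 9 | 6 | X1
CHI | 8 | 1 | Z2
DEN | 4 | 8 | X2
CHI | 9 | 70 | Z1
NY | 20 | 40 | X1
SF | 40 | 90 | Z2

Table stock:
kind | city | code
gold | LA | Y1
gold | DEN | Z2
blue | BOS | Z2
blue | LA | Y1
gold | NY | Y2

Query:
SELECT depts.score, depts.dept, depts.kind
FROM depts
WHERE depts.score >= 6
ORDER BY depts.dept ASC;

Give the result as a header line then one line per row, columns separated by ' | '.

After WHERE (3 rows):
depts.kind | depts.dept | depts.score
gold | fin | 6
gold | ops | 50
gold | eng | 90
After SELECT (3 rows):
depts.score | depts.dept | depts.kind
6 | fin | gold
50 | ops | gold
90 | eng | gold
After ORDER BY (3 rows):
depts.score | depts.dept | depts.kind
90 | eng | gold
6 | fin | gold
50 | ops | gold

== RESULT ==
depts.score | depts.dept | depts.kind
90 | eng | gold
6 | fin | gold
50 | ops | gold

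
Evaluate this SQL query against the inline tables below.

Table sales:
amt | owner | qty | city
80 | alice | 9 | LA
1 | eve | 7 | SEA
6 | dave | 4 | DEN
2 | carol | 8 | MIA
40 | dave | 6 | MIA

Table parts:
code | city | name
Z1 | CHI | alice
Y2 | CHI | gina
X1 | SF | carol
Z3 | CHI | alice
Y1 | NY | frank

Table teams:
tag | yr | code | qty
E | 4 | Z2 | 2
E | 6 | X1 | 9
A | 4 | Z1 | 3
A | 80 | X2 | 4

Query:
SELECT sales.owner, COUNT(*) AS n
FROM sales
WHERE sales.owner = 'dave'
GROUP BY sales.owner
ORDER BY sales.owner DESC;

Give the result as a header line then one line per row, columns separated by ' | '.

== RESULT ==
sales.owner | n
dave | 2

Derivation:
After WHERE (2 rows):
sales.amt | sales.owner | sales.qty | sales.city
6 | dave | 4 | DEN
40 | dave | 6 | MIA
After GROUP BY (1 rows):
sales.owner | n
dave | 2
After ORDER BY (1 rows):
sales.owner | n
dave | 2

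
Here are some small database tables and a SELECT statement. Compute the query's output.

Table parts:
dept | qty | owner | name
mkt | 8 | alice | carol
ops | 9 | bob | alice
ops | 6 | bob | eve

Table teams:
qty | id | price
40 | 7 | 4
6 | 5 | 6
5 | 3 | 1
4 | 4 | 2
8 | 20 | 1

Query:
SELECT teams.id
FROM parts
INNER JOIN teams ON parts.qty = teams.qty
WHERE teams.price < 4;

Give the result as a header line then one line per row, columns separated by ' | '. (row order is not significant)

After JOIN teams (2 rows):
parts.dept | parts.qty | parts.owner | parts.name | teams.qty | teams.id | teams.price
mkt | 8 | alice | carol | 8 | 20 | 1
ops | 6 | bob | eve | 6 | 5 | 6
After WHERE (1 rows):
parts.dept | parts.qty | parts.owner | parts.name | teams.qty | teams.id | teams.price
mkt | 8 | alice | carol | 8 | 20 | 1
After SELECT (1 rows):
teams.id
20

== RESULT ==
teams.id
20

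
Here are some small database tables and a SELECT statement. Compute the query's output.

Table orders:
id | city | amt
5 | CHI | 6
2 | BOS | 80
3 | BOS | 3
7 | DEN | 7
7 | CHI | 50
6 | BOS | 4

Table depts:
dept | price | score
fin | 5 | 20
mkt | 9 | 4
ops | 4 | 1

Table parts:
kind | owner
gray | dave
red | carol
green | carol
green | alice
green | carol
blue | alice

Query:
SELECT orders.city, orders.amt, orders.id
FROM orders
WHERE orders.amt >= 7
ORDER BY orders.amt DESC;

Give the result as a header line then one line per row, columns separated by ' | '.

== RESULT ==
orders.city | orders.amt | orders.id
BOS | 80 | 2
CHI | 50 | 7
DEN | 7 | 7

Derivation:
After WHERE (3 rows):
orders.id | orders.city | orders.amt
2 | BOS | 80
7 | DEN | 7
7 | CHI | 50
After SELECT (3 rows):
orders.city | orders.amt | orders.id
BOS | 80 | 2
DEN | 7 | 7
CHI | 50 | 7
After ORDER BY (3 rows):
orders.city | orders.amt | orders.id
BOS | 80 | 2
CHI | 50 | 7
DEN | 7 | 7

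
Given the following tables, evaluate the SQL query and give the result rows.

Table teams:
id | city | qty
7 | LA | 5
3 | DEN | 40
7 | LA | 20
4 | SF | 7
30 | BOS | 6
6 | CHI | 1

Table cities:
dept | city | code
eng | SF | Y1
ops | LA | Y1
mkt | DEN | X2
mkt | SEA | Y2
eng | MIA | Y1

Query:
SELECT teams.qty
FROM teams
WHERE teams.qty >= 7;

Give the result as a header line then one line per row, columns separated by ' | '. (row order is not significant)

== RESULT ==
teams.qty
40
20
7

Derivation:
After WHERE (3 rows):
teams.id | teams.city | teams.qty
3 | DEN | 40
7 | LA | 20
4 | SF | 7
After SELECT (3 rows):
teams.qty
40
20
7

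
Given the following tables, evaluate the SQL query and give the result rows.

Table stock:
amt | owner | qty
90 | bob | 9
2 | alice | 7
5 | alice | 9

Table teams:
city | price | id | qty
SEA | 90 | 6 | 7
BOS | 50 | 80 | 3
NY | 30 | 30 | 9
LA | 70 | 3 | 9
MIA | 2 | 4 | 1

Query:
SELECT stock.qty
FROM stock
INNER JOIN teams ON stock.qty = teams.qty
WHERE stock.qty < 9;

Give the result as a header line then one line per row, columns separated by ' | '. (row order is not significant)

After JOIN teams (5 rows):
stock.amt | stock.owner | stock.qty | teams.city | teams.price | teams.id | teams.qty
90 | bob | 9 | NY | 30 | 30 | 9
90 | bob | 9 | LA | 70 | 3 | 9
2 | alice | 7 | SEA | 90 | 6 | 7
5 | alice | 9 | NY | 30 | 30 | 9
5 | alice | 9 | LA | 70 | 3 | 9
After WHERE (1 rows):
stock.amt | stock.owner | stock.qty | teams.city | teams.price | teams.id | teams.qty
2 | alice | 7 | SEA | 90 | 6 | 7
After SELECT (1 rows):
stock.qty
7

== RESULT ==
stock.qty
7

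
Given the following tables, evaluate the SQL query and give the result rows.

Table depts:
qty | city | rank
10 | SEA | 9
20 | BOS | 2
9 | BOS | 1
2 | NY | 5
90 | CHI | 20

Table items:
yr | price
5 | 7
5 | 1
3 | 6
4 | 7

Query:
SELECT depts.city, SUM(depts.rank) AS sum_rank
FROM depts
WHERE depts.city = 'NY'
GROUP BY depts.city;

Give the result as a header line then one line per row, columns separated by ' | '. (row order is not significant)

After WHERE (1 rows):
depts.qty | depts.city | depts.rank
2 | NY | 5
After GROUP BY (1 rows):
depts.city | sum_rank
NY | 5

== RESULT ==
depts.city | sum_rank
NY | 5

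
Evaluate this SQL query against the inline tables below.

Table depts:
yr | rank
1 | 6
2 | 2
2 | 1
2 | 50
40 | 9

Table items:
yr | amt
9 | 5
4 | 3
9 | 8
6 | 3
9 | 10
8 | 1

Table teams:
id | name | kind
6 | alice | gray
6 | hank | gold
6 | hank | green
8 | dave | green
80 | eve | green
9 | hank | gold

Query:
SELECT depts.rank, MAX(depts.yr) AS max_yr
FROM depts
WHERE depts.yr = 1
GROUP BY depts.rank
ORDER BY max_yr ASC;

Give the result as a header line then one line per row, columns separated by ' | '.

== RESULT ==
depts.rank | max_yr
6 | 1

Derivation:
After WHERE (1 rows):
depts.yr | depts.rank
1 | 6
After GROUP BY (1 rows):
depts.rank | max_yr
6 | 1
After ORDER BY (1 rows):
depts.rank | max_yr
6 | 1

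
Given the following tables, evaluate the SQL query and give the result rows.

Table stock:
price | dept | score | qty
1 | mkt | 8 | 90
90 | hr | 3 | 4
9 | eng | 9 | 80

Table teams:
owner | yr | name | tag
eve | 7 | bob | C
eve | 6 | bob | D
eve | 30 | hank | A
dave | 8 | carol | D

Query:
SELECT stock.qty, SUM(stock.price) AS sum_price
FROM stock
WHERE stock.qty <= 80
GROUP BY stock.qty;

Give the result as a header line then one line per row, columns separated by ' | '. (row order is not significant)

After WHERE (2 rows):
stock.price | stock.dept | stock.score | stock.qty
90 | hr | 3 | 4
9 | eng | 9 | 80
After GROUP BY (2 rows):
stock.qty | sum_price
4 | 90
80 | 9

== RESULT ==
stock.qty | sum_price
4 | 90
80 | 9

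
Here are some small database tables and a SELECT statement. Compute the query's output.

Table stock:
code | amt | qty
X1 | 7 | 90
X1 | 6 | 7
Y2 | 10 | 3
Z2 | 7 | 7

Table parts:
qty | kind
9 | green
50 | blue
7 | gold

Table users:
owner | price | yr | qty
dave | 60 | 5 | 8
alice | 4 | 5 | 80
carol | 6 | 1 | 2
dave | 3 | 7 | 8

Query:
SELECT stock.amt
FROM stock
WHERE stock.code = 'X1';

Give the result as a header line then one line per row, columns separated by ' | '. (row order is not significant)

After WHERE (2 rows):
stock.code | stock.amt | stock.qty
X1 | 7 | 90
X1 | 6 | 7
After SELECT (2 rows):
stock.amt
7
6

== RESULT ==
stock.amt
7
6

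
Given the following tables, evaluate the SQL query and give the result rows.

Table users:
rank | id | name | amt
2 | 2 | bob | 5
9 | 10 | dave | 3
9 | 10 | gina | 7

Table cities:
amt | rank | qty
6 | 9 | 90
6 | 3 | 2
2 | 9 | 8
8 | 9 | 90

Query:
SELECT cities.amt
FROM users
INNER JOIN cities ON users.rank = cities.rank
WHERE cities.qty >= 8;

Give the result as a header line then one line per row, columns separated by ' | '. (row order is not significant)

After JOIN cities (6 rows):
users.rank | users.id | users.name | users.amt | cities.amt | cities.rank | cities.qty
9 | 10 | dave | 3 | 6 | 9 | 90
9 | 10 | dave | 3 | 2 | 9 | 8
9 | 10 | dave | 3 | 8 | 9 | 90
9 | 10 | gina | 7 | 6 | 9 | 90
9 | 10 | gina | 7 | 2 | 9 | 8
9 | 10 | gina | 7 | 8 | 9 | 90
After WHERE (6 rows):
users.rank | users.id | users.name | users.amt | cities.amt | cities.rank | cities.qty
9 | 10 | dave | 3 | 6 | 9 | 90
9 | 10 | dave | 3 | 2 | 9 | 8
9 | 10 | dave | 3 | 8 | 9 | 90
9 | 10 | gina | 7 | 6 | 9 | 90
9 | 10 | gina | 7 | 2 | 9 | 8
9 | 10 | gina | 7 | 8 | 9 | 90
After SELECT (6 rows):
cities.amt
6
2
8
6
2
8

== RESULT ==
cities.amt
6
2
8
6
2
8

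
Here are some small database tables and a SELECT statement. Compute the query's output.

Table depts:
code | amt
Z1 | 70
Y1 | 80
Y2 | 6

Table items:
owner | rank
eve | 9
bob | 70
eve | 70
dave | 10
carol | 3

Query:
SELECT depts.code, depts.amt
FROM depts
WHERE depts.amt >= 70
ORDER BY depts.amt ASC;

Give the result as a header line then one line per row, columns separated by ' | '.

After WHERE (2 rows):
depts.code | depts.amt
Z1 | 70
Y1 | 80
After SELECT (2 rows):
depts.code | depts.amt
Z1 | 70
Y1 | 80
After ORDER BY (2 rows):
depts.code | depts.amt
Z1 | 70
Y1 | 80

== RESULT ==
depts.code | depts.amt
Z1 | 70
Y1 | 80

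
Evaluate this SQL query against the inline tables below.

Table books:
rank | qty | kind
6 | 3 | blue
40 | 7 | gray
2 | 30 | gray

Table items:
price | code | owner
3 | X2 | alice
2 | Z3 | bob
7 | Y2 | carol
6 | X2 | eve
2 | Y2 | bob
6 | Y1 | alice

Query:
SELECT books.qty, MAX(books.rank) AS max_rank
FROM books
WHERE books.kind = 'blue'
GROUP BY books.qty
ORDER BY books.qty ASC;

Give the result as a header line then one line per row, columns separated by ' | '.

After WHERE (1 rows):
books.rank | books.qty | books.kind
6 | 3 | blue
After GROUP BY (1 rows):
books.qty | max_rank
3 | 6
After ORDER BY (1 rows):
books.qty | max_rank
3 | 6

== RESULT ==
books.qty | max_rank
3 | 6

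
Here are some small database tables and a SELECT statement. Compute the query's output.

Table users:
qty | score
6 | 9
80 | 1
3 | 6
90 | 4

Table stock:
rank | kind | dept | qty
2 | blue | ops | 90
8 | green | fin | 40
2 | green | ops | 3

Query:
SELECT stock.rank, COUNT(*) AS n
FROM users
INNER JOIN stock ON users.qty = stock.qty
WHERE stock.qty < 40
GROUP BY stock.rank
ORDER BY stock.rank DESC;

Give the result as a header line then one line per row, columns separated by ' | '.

== RESULT ==
stock.rank | n
2 | 1

Derivation:
After JOIN stock (2 rows):
users.qty | users.score | stock.rank | stock.kind | stock.dept | stock.qty
3 | 6 | 2 | green | ops | 3
90 | 4 | 2 | blue | ops | 90
After WHERE (1 rows):
users.qty | users.score | stock.rank | stock.kind | stock.dept | stock.qty
3 | 6 | 2 | green | ops | 3
After GROUP BY (1 rows):
stock.rank | n
2 | 1
After ORDER BY (1 rows):
stock.rank | n
2 | 1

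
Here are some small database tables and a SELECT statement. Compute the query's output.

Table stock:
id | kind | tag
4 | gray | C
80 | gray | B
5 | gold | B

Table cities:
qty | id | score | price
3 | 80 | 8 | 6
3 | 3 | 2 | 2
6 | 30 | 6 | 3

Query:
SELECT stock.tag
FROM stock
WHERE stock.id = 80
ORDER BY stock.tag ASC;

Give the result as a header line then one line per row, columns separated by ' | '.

== RESULT ==
stock.tag
B

Derivation:
After WHERE (1 rows):
stock.id | stock.kind | stock.tag
80 | gray | B
After SELECT (1 rows):
stock.tag
B
After ORDER BY (1 rows):
stock.tag
B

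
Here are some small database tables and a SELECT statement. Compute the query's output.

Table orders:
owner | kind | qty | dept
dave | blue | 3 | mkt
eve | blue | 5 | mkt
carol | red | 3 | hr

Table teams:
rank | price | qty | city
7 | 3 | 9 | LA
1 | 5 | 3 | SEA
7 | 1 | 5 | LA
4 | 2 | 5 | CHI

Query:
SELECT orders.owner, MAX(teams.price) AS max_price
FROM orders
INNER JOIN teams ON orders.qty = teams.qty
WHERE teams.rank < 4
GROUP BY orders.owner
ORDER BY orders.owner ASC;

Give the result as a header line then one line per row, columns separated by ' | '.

After JOIN teams (4 rows):
orders.owner | orders.kind | orders.qty | orders.dept | teams.rank | teams.price | teams.qty | teams.city
dave | blue | 3 | mkt | 1 | 5 | 3 | SEA
eve | blue | 5 | mkt | 7 | 1 | 5 | LA
eve | blue | 5 | mkt | 4 | 2 | 5 | CHI
carol | red | 3 | hr | 1 | 5 | 3 | SEA
After WHERE (2 rows):
orders.owner | orders.kind | orders.qty | orders.dept | teams.rank | teams.price | teams.qty | teams.city
dave | blue | 3 | mkt | 1 | 5 | 3 | SEA
carol | red | 3 | hr | 1 | 5 | 3 | SEA
After GROUP BY (2 rows):
orders.owner | max_price
dave | 5
carol | 5
After ORDER BY (2 rows):
orders.owner | max_price
carol | 5
dave | 5

== RESULT ==
orders.owner | max_price
carol | 5
dave | 5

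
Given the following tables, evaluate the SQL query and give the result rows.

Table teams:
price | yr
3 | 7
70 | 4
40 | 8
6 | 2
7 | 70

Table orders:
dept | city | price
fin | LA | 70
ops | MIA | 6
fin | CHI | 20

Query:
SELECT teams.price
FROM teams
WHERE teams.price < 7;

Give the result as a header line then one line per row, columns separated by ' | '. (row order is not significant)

== RESULT ==
teams.price
3
6

Derivation:
After WHERE (2 rows):
teams.price | teams.yr
3 | 7
6 | 2
After SELECT (2 rows):
teams.price
3
6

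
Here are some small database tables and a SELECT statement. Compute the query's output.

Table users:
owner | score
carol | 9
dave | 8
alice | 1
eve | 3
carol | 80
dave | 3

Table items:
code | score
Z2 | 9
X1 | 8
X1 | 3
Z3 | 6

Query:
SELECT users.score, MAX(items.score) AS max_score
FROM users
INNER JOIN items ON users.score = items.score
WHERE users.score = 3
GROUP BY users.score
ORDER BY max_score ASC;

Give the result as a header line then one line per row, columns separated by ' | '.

== RESULT ==
users.score | max_score
3 | 3

Derivation:
After JOIN items (4 rows):
users.owner | users.score | items.code | items.score
carol | 9 | Z2 | 9
dave | 8 | X1 | 8
eve | 3 | X1 | 3
dave | 3 | X1 | 3
After WHERE (2 rows):
users.owner | users.score | items.code | items.score
eve | 3 | X1 | 3
dave | 3 | X1 | 3
After GROUP BY (1 rows):
users.score | max_score
3 | 3
After ORDER BY (1 rows):
users.score | max_score
3 | 3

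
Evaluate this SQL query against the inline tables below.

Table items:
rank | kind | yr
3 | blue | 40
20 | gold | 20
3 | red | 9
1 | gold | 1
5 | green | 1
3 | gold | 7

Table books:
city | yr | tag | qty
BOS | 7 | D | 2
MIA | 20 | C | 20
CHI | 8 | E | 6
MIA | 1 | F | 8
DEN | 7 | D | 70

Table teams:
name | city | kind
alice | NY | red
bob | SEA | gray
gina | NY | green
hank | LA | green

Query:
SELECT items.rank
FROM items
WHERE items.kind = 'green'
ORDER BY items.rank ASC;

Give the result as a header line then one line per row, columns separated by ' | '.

After WHERE (1 rows):
items.rank | items.kind | items.yr
5 | green | 1
After SELECT (1 rows):
items.rank
5
After ORDER BY (1 rows):
items.rank
5

== RESULT ==
items.rank
5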